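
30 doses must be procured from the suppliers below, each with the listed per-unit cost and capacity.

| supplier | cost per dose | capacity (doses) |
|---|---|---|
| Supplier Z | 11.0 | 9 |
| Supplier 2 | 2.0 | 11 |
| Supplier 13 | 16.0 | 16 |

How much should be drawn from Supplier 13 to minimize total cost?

Fill from the cheapest supplier first.
Take 11 from Supplier 2 at 2.0 ; need 19 more.
Supplier Z (11.0): use full 9 ; 10 doses to go.
Supplier 13 at 16.0: take 10 of its 16 ; requirement met.

10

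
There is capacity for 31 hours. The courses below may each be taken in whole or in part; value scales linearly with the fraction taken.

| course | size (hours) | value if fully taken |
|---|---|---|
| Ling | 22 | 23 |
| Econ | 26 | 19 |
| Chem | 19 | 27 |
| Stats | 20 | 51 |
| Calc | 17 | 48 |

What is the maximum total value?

Rank by value-to-size ratio: Calc 48/17≈2.82, Stats 51/20≈2.55, Chem 27/19≈1.42, Ling 23/22≈1.05, Econ 19/26≈0.731.
Calc: take in full, 17 hours for value 48 ; 14 left.
14 hours left: a 14/20 share of Stats gives 51×14/20 = 35.7.
Total value = 83.7.

83.7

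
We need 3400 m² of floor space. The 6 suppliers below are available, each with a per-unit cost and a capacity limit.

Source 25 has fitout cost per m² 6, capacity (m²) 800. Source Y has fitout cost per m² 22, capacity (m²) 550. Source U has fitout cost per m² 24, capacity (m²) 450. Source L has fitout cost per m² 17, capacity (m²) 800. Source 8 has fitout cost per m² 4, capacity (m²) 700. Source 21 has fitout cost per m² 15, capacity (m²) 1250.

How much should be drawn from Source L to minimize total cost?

650

Cheapest first:
Source 8 (4): use full 700 — 2700 m² to go.
Source 25 at 6: take all 800 m² — 1900 still needed.
Take 1250 from Source 21 at 15 — need 650 more.
Source L at 17: take 650 of its 800 — requirement met.
Source Y, Source U: unused.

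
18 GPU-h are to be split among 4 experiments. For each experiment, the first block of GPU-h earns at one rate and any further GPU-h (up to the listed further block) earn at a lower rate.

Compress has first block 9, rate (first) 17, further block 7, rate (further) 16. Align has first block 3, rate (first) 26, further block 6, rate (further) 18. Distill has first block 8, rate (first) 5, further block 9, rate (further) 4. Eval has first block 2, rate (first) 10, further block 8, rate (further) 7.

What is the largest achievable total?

339

Treat each block as its own option and order by rate: Align/first 26 > Align/second 18 > Compress/first 17 > Compress/second 16 > Eval/first 10 > Eval/second 7 > Distill/first 5 > Distill/second 4.
Align/first (26): +3 → 15 left.
Fill Align second block (6 at 18) → 9 left.
Compress first at 17: fill all 9 → 0 left.
Total = 26×3 + 18×6 + 17×9 = 339.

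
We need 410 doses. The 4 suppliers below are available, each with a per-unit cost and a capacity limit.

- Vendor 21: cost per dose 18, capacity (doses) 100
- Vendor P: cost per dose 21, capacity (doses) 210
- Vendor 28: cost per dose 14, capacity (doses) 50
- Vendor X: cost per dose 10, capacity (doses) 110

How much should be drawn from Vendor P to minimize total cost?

150

Use suppliers in increasing cost order.
Vendor X at 10: take all 110 doses ; 300 still needed.
Vendor 28 (14): use full 50 ; 250 doses to go.
Vendor 21 (18): use full 100 ; 150 doses to go.
Take 150 from Vendor P at 21 to finish.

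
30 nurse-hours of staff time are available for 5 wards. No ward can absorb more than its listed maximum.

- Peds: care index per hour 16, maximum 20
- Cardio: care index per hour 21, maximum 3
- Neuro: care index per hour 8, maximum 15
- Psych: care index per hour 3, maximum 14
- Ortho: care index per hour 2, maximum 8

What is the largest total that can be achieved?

439

Rank by care index per hour: Cardio 21 > Peds 16 > Neuro 8 > Psych 3 > Ortho 2.
Cardio: +3 to 3 (cap) — 27 left.
Peds: +20 to 20 (cap) — 7 left.
Neuro: +7 (room for 15) → 7. Pool exhausted.
Total = 16×20 + 21×3 + 8×7 = 439.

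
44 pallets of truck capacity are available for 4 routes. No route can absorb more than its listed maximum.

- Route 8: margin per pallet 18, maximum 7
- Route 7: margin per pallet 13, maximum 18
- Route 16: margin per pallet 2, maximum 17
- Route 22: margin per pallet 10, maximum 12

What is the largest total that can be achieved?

494

Rank by margin per pallet: Route 8 18 > Route 7 13 > Route 22 10 > Route 16 2.
Route 8: +7 to 7 (cap) — 37 left.
Route 7 takes 18 to reach its cap of 18 — 19 left.
Route 22 takes 12 to reach its cap of 12 — 7 left.
Route 16: +7 (room for 17) → 7. Pool exhausted.
Total = 18×7 + 13×18 + 2×7 + 10×12 = 494.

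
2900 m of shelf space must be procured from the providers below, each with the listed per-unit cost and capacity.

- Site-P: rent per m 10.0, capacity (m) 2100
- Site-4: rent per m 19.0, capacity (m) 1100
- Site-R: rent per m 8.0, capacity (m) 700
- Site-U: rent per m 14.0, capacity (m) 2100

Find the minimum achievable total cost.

28000

Cheapest first:
Site-R at 8.0: take all 700 m — 2200 still needed.
Take 2100 from Site-P at 10.0 — need 100 more.
Site-U at 14.0: take 100 of its 2100 — requirement met.
Site-4: unused.
Cost = 700×8.0 + 2100×10.0 + 100×14.0 = 28000.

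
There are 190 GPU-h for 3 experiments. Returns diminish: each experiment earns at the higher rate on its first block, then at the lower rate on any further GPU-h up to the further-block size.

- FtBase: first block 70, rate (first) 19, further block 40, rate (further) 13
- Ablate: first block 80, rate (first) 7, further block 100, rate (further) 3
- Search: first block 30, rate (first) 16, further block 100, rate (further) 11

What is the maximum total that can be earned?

Treat each block as its own option and order by rate: FtBase/first 19 > Search/first 16 > FtBase/second 13 > Search/second 11 > Ablate/first 7 > Ablate/second 3.
Fill FtBase first block (70 at 19) — 120 left.
Search/first (16): +30 — 90 left.
FtBase/second (13): +40 — 50 left.
50 remain; put them into Search second at 11.
Total = 19×70 + 16×30 + 13×40 + 11×50 = 2880.

2880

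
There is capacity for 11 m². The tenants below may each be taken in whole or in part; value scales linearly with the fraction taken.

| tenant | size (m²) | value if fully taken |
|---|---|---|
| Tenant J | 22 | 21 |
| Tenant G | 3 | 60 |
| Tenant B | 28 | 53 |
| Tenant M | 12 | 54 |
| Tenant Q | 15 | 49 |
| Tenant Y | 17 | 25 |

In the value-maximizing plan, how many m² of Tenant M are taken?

Best value per unit of size first: Tenant G 60/3≈20, Tenant M 54/12≈4.5, Tenant Q 49/15≈3.27, Tenant B 53/28≈1.89, Tenant Y 25/17≈1.47, Tenant J 21/22≈0.955.
Take all of Tenant G (3 m², value 60) ; 8 m² left.
8 m² left: a 8/12 share of Tenant M gives 54×8/12 = 36.

8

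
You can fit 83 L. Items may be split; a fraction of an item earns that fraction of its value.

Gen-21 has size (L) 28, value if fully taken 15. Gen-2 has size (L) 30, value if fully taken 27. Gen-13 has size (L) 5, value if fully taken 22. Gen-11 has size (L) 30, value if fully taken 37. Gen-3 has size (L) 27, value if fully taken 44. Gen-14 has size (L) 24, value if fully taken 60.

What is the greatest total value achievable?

Best value per unit of size first: Gen-13 22/5≈4.4, Gen-14 60/24≈2.5, Gen-3 44/27≈1.63, Gen-11 37/30≈1.23, Gen-2 27/30≈0.9, Gen-21 15/28≈0.536.
Gen-13: take in full, 5 L for value 22 ; 78 left.
Gen-14: take in full, 24 L for value 60 ; 54 left.
All 27 L of Gen-3 fit (value 44) ; 27 remain.
Only 27 L remain; take 27/30 of Gen-11 for value 37×27/30 = 33.3.
Total value = 159.3.

159.3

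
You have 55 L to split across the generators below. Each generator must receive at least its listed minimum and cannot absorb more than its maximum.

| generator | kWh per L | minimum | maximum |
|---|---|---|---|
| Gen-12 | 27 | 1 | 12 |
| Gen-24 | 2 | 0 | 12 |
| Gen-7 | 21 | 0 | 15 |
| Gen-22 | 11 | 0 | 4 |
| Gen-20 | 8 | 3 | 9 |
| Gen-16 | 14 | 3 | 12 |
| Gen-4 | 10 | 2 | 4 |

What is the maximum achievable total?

955

Meeting every minimum uses 1+0+0+0+3+3+2 = 9 L, leaving 46.
Order the generators by kWh per L: Gen-12 27 > Gen-7 21 > Gen-16 14 > Gen-22 11 > Gen-4 10 > Gen-20 8 > Gen-24 2.
Gen-12: +11 to 12 (cap) → 35 left.
Gen-7 takes 15 more to reach its cap of 15 → 20 left.
Gen-16: +9 to 12 (cap) → 11 left.
Give Gen-22 4 more to hit its cap of 4 → 7 left.
Give Gen-4 2 more to hit its cap of 4 → 5 left.
Gen-20 has room for 6 more but only 5 remain, so it gets 8.
Total = 27×12 + 21×15 + 11×4 + 8×8 + 14×12 + 10×4 = 955.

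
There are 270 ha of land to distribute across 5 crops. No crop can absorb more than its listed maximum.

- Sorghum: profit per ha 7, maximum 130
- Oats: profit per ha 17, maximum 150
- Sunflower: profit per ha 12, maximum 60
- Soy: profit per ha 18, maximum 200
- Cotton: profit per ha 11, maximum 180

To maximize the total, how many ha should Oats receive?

Rank by profit per ha: Soy 18 > Oats 17 > Sunflower 12 > Cotton 11 > Sorghum 7.
Soy takes 200 to reach its cap of 200 — 70 left.
Oats has room for 150 but only 70 remain, so it gets 70.

70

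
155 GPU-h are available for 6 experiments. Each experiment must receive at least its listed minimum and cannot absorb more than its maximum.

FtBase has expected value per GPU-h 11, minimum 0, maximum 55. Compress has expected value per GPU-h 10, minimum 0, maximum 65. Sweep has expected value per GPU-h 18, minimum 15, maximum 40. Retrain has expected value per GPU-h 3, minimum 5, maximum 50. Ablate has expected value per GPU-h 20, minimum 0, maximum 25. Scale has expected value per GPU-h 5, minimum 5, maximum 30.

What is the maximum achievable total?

Meeting every minimum uses 0+0+15+5+0+5 = 25 GPU-h, leaving 130.
Rank by expected value per GPU-h: Ablate 20 > Sweep 18 > FtBase 11 > Compress 10 > Scale 5 > Retrain 3.
Ablate: +25 to 25 (cap) — 105 left.
Give Sweep 25 more to hit its cap of 40 — 80 left.
FtBase: +55 to 55 (cap) — 25 left.
Only 25 left; Compress takes them to reach 25.
Total = 11×55 + 10×25 + 18×40 + 3×5 + 20×25 + 5×5 = 2115.

2115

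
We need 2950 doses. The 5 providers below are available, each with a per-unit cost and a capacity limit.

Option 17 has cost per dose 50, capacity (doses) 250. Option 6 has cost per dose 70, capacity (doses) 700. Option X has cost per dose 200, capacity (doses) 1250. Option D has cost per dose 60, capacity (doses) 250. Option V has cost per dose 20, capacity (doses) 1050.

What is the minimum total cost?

237500

Use providers in increasing cost order.
Option V at 20: take all 1050 doses — 1900 still needed.
Option 17 (50): use full 250 — 1650 doses to go.
Option D at 60: take all 250 doses — 1400 still needed.
Option 6 (70): use full 700 — 700 doses to go.
Option X (200): take the remaining 700 — done.
Cost = 1050×20 + 250×50 + 250×60 + 700×70 + 700×200 = 237500.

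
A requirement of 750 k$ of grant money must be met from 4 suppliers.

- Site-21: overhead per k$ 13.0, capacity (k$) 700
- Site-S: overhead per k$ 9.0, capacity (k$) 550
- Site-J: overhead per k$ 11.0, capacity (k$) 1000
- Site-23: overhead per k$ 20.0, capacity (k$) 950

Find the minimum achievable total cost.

7150

Fill from the cheapest supplier first.
Site-S at 9.0: take all 550 k$ → 200 still needed.
Site-J (11.0): take the remaining 200 → done.
Site-21, Site-23: unused.
Cost = 550×9.0 + 200×11.0 = 7150.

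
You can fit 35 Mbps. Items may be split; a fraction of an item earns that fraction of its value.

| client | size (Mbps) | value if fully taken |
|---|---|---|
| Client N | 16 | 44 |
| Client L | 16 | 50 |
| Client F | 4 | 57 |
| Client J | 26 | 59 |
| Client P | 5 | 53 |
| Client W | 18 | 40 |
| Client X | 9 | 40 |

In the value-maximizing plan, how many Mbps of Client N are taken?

1

Best value per unit of size first: Client F 57/4≈14.2, Client P 53/5≈10.6, Client X 40/9≈4.44, Client L 50/16≈3.12, Client N 44/16≈2.75, Client J 59/26≈2.27, Client W 40/18≈2.22.
All 4 Mbps of Client F fit (value 57) → 31 remain.
All 5 Mbps of Client P fit (value 53) → 26 remain.
All 9 Mbps of Client X fit (value 40) → 17 remain.
All 16 Mbps of Client L fit (value 50) → 1 remain.
Fill the last 1 Mbps with part of Client N: 1/16 of it earns 2.75.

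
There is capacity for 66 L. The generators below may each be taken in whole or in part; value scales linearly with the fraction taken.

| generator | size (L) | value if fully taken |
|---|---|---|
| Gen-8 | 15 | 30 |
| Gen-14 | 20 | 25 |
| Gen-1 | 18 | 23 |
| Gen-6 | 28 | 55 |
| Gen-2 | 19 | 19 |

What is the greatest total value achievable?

114.25

Best value per unit of size first: Gen-8 30/15≈2, Gen-6 55/28≈1.96, Gen-1 23/18≈1.28, Gen-14 25/20≈1.25, Gen-2 19/19≈1.
All 15 L of Gen-8 fit (value 30) — 51 remain.
All 28 L of Gen-6 fit (value 55) — 23 remain.
All 18 L of Gen-1 fit (value 23) — 5 remain.
5 L left: a 5/20 share of Gen-14 gives 25×5/20 = 6.25.
Total value = 114.25.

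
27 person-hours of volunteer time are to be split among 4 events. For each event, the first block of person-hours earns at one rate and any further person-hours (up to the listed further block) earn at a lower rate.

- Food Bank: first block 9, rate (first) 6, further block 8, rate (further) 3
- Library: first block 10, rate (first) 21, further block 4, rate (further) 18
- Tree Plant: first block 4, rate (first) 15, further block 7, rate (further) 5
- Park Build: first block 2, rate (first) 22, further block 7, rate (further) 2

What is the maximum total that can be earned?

Treat each block as its own option and order by rate: Park Build/T1 22 > Library/T1 21 > Library/T2 18 > Tree Plant/T1 15 > Food Bank/T1 6 > Tree Plant/T2 5 > Food Bank/T2 3 > Park Build/T2 2.
Park Build T1 at 22: fill all 2 — 25 left.
Fill Library T1 block (10 at 21) — 15 left.
Library T2 at 18: fill all 4 — 11 left.
Tree Plant T1 at 15: fill all 4 — 7 left.
Food Bank/T1: +7 of 9 at 6; pool empty.
Total = 22×2 + 21×10 + 18×4 + 15×4 + 6×7 = 428.

428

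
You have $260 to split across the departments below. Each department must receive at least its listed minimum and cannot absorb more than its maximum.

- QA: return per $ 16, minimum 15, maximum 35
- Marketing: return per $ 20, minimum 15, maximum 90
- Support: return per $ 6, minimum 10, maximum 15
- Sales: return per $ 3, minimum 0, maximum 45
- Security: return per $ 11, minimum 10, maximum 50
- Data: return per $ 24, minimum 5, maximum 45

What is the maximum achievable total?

4155

Meeting every minimum uses 15+15+10+0+10+5 = 55 $, leaving 205.
Rank by return per $: Data 24 > Marketing 20 > QA 16 > Security 11 > Support 6 > Sales 3.
Data: +40 to 45 (cap) ; 165 left.
Marketing: +75 to 90 (cap) ; 90 left.
Give QA 20 more to hit its cap of 35 ; 70 left.
Give Security 40 more to hit its cap of 50 ; 30 left.
Support takes 5 more to reach its cap of 15 ; 25 left.
Only 25 left; Sales takes them to reach 25.
Total = 16×35 + 20×90 + 6×15 + 3×25 + 11×50 + 24×45 = 4155.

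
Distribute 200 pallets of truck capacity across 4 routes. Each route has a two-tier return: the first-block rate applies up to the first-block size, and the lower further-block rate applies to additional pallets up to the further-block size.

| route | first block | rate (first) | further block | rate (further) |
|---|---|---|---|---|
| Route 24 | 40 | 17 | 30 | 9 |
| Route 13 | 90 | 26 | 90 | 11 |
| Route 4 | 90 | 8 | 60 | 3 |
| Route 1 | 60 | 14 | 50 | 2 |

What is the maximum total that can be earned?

3970

Treat each block as its own option and order by rate: Route 13/T1 26 > Route 24/T1 17 > Route 1/T1 14 > Route 13/T2 11 > Route 24/T2 9 > Route 4/T1 8 > Route 4/T2 3 > Route 1/T2 2.
Fill Route 13 T1 block (90 at 26) ; 110 left.
Fill Route 24 T1 block (40 at 17) ; 70 left.
Route 1 T1 at 14: fill all 60 ; 10 left.
10 remain; put them into Route 13 T2 at 11.
Total = 26×90 + 17×40 + 14×60 + 11×10 = 3970.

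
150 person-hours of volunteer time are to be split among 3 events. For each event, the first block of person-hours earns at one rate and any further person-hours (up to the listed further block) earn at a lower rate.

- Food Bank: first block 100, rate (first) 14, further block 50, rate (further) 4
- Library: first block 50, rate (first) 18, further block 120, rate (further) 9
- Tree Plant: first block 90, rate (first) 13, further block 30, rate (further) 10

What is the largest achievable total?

Treat each block as its own option and order by rate: Library/first 18 > Food Bank/first 14 > Tree Plant/first 13 > Tree Plant/second 10 > Library/second 9 > Food Bank/second 4.
Library first at 18: fill all 50 ; 100 left.
Food Bank/first (14): +100 ; 0 left.
Total = 18×50 + 14×100 = 2300.

2300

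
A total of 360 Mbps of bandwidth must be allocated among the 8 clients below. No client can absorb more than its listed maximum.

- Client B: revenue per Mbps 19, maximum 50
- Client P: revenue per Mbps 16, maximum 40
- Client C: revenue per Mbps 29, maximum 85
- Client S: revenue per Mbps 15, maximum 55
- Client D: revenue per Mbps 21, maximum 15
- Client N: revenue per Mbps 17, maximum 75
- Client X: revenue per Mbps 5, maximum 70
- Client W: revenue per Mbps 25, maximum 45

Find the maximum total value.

7520

Rank by revenue per Mbps: Client C 29 > Client W 25 > Client D 21 > Client B 19 > Client N 17 > Client P 16 > Client S 15 > Client X 5.
Client C takes 85 to reach its cap of 85 → 275 left.
Give Client W 45 to hit its cap of 45 → 230 left.
Client D: +15 to 15 (cap) → 215 left.
Client B takes 50 to reach its cap of 50 → 165 left.
Client N takes 75 to reach its cap of 75 → 90 left.
Give Client P 40 to hit its cap of 40 → 50 left.
Only 50 left; Client S takes them to reach 50.
Total = 19×50 + 16×40 + 29×85 + 15×50 + 21×15 + 17×75 + 25×45 = 7520.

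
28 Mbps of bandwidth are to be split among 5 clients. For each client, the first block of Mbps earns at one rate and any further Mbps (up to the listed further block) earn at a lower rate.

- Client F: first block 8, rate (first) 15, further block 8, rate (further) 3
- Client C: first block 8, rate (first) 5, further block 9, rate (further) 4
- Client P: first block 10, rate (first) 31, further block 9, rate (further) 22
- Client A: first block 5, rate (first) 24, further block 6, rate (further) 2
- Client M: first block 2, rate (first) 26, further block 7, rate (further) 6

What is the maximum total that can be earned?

Treat each block as its own option and order by rate: Client P/tier1 31 > Client M/tier1 26 > Client A/tier1 24 > Client P/tier2 22 > Client F/tier1 15 > Client M/tier2 6 > Client C/tier1 5 > Client C/tier2 4 > Client F/tier2 3 > Client A/tier2 2.
Client P/tier1 (31): +10 ; 18 left.
Client M/tier1 (26): +2 ; 16 left.
Client A/tier1 (24): +5 ; 11 left.
Fill Client P tier2 block (9 at 22) ; 2 left.
Client F/tier1: +2 of 8 at 15; pool empty.
Total = 31×10 + 26×2 + 24×5 + 22×9 + 15×2 = 710.

710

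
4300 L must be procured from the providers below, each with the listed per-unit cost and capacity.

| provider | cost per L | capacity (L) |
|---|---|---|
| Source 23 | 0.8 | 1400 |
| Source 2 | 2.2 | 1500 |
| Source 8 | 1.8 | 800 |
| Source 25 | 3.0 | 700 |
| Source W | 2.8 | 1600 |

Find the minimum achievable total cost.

7540

Use providers in increasing cost order.
Source 23 at 0.8: take all 1400 L ; 2900 still needed.
Source 8 (1.8): use full 800 ; 2100 L to go.
Source 2 (2.2): use full 1500 ; 600 L to go.
Source W at 2.8: take 600 of its 1600 ; requirement met.
Source 25: unused.
Cost = 1400×0.8 + 800×1.8 + 1500×2.2 + 600×2.8 = 7540.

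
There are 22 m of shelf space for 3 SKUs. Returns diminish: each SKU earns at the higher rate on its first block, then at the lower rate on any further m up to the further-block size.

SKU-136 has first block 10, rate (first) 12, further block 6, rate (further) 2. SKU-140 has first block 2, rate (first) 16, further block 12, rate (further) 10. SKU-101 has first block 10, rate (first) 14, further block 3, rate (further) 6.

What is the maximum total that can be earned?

Rank every tier by rate: SKU-140/first 16 > SKU-101/first 14 > SKU-136/first 12 > SKU-140/second 10 > SKU-101/second 6 > SKU-136/second 2.
Fill SKU-140 first block (2 at 16) — 20 left.
SKU-101/first (14): +10 — 10 left.
SKU-136/first (12): +10 — 0 left.
Total = 16×2 + 14×10 + 12×10 = 292.

292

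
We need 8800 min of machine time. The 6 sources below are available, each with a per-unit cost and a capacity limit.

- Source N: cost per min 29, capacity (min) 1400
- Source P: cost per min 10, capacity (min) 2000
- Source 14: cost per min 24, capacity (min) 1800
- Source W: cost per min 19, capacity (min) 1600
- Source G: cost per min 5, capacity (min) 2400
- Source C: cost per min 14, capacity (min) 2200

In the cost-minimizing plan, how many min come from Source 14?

Use sources in increasing cost order.
Take 2400 from Source G at 5 → need 6400 more.
Take 2000 from Source P at 10 → need 4400 more.
Take 2200 from Source C at 14 → need 2200 more.
Take 1600 from Source W at 19 → need 600 more.
Take 600 from Source 14 at 24 to finish.
Source N: unused.

600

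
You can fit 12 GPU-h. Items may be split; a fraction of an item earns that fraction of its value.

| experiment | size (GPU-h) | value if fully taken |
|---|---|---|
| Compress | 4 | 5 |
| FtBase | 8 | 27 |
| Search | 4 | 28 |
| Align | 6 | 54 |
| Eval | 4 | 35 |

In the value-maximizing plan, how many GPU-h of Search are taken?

2

Best value per unit of size first: Align 54/6≈9, Eval 35/4≈8.75, Search 28/4≈7, FtBase 27/8≈3.38, Compress 5/4≈1.25.
All 6 GPU-h of Align fit (value 54) → 6 remain.
All 4 GPU-h of Eval fit (value 35) → 2 remain.
Fill the last 2 GPU-h with part of Search: 2/4 of it earns 14.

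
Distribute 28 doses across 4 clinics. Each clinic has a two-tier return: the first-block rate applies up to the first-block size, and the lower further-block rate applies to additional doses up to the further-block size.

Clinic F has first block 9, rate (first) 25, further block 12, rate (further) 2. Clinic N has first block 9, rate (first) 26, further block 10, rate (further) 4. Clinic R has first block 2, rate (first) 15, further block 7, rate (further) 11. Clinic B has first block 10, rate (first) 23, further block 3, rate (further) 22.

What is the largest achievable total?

689

Rank every tier by rate: Clinic N/tier1 26 > Clinic F/tier1 25 > Clinic B/tier1 23 > Clinic B/tier2 22 > Clinic R/tier1 15 > Clinic R/tier2 11 > Clinic N/tier2 4 > Clinic F/tier2 2.
Fill Clinic N tier1 block (9 at 26) ; 19 left.
Fill Clinic F tier1 block (9 at 25) ; 10 left.
Clinic B tier1 at 23: fill all 10 ; 0 left.
Total = 26×9 + 25×9 + 23×10 = 689.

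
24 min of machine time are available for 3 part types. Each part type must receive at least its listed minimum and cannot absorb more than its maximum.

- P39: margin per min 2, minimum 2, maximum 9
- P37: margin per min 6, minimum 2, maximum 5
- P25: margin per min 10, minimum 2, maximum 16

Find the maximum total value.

196

Meeting every minimum uses 2+2+2 = 6 min, leaving 18.
Order the part types by margin per min: P25 10 > P37 6 > P39 2.
P25 takes 14 more to reach its cap of 16 — 4 left.
Give P37 3 more to hit its cap of 5 — 1 left.
P39 has room for 7 more but only 1 remain, so it gets 3.
Total = 2×3 + 6×5 + 10×16 = 196.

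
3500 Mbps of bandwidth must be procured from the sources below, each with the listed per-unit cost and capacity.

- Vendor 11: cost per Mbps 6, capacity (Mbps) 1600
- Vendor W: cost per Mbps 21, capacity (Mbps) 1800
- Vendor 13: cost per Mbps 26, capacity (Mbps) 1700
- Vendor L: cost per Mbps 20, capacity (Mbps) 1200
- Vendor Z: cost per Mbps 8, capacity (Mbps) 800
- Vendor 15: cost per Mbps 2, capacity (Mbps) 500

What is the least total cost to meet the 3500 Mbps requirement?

Fill from the cheapest source first.
Vendor 15 (2): use full 500 ; 3000 Mbps to go.
Vendor 11 (6): use full 1600 ; 1400 Mbps to go.
Take 800 from Vendor Z at 8 ; need 600 more.
Vendor L (20): take the remaining 600 ; done.
Vendor W, Vendor 13: unused.
Cost = 500×2 + 1600×6 + 800×8 + 600×20 = 29000.

29000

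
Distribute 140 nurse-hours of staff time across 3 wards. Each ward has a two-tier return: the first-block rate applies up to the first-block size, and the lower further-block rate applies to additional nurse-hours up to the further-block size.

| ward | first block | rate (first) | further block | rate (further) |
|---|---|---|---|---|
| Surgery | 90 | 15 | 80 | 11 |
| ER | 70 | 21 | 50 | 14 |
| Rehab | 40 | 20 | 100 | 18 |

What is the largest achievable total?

2810

Rank every tier by rate: ER/tier1 21 > Rehab/tier1 20 > Rehab/tier2 18 > Surgery/tier1 15 > ER/tier2 14 > Surgery/tier2 11.
Fill ER tier1 block (70 at 21) ; 70 left.
Rehab tier1 at 20: fill all 40 ; 30 left.
Rehab tier2 at 18: only 30 left, fill 30.
Total = 21×70 + 20×40 + 18×30 = 2810.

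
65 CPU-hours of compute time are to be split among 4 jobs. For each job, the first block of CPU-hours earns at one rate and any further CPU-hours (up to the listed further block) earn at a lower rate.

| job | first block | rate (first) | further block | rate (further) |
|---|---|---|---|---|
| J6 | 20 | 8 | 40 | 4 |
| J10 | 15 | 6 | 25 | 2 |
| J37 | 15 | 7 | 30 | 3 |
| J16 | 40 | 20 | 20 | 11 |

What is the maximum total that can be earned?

1060

Order all 8 blocks by rate: J16/first 20 > J16/second 11 > J6/first 8 > J37/first 7 > J10/first 6 > J6/second 4 > J37/second 3 > J10/second 2.
J16 first at 20: fill all 40 — 25 left.
Fill J16 second block (20 at 11) — 5 left.
J6 first at 8: only 5 left, fill 5.
Total = 20×40 + 11×20 + 8×5 = 1060.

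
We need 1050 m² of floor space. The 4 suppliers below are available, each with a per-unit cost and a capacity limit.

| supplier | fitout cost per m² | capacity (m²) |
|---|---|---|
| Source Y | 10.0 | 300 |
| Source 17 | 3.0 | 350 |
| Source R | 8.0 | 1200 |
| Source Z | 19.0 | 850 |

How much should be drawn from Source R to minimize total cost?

700

Cheapest first:
Source 17 at 3.0: take all 350 m² → 700 still needed.
Source R (8.0): take the remaining 700 → done.
Source Y, Source Z: unused.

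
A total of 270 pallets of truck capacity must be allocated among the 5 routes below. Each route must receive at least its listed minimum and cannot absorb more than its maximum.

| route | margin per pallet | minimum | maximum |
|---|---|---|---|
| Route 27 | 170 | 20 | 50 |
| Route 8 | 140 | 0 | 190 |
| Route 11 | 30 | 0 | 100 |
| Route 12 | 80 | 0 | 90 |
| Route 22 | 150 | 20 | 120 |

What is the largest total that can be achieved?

Meeting every minimum uses 20+0+0+0+20 = 40 pallets, leaving 230.
Order the routes by margin per pallet: Route 27 170 > Route 22 150 > Route 8 140 > Route 12 80 > Route 11 30.
Route 27 takes 30 more to reach its cap of 50 → 200 left.
Route 22 takes 100 more to reach its cap of 120 → 100 left.
Only 100 left; Route 8 takes them to reach 100.
Total = 170×50 + 140×100 + 150×120 = 40500.

40500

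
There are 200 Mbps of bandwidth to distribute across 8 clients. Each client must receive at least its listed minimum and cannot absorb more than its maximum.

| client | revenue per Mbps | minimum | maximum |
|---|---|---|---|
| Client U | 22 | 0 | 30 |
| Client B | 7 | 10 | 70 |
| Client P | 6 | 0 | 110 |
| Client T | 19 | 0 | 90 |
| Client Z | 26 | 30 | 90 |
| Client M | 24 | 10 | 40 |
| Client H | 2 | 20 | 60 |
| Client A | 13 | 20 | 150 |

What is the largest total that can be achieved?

Meeting every minimum uses 0+10+0+0+30+10+20+20 = 90 Mbps, leaving 110.
Highest revenue per Mbps first: Client Z 26 > Client M 24 > Client U 22 > Client T 19 > Client A 13 > Client B 7 > Client P 6 > Client H 2.
Give Client Z 60 more to hit its cap of 90 → 50 left.
Client M takes 30 more to reach its cap of 40 → 20 left.
Client U: +20 (room for 30) → 20. Pool exhausted.
Total = 22×20 + 7×10 + 26×90 + 24×40 + 2×20 + 13×20 = 4110.

4110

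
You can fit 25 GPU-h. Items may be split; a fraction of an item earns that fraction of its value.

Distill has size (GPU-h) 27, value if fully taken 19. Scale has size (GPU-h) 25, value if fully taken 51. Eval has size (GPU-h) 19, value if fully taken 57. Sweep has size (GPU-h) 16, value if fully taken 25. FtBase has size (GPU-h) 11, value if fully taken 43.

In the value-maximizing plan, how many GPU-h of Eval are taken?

14

Sort by value density: FtBase 43/11≈3.91, Eval 57/19≈3, Scale 51/25≈2.04, Sweep 25/16≈1.56, Distill 19/27≈0.704.
All 11 GPU-h of FtBase fit (value 43) — 14 remain.
Fill the last 14 GPU-h with part of Eval: 14/19 of it earns 42.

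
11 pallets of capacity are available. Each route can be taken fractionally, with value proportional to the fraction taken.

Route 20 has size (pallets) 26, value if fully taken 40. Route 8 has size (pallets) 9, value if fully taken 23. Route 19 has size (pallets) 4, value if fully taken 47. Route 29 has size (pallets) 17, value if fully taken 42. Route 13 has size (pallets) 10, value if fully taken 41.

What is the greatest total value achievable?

75.7

Best value per unit of size first: Route 19 47/4≈11.8, Route 13 41/10≈4.1, Route 8 23/9≈2.56, Route 29 42/17≈2.47, Route 20 40/26≈1.54.
Take all of Route 19 (4 pallets, value 47) → 7 pallets left.
Only 7 pallets remain; take 7/10 of Route 13 for value 41×7/10 = 28.7.
Total value = 75.7.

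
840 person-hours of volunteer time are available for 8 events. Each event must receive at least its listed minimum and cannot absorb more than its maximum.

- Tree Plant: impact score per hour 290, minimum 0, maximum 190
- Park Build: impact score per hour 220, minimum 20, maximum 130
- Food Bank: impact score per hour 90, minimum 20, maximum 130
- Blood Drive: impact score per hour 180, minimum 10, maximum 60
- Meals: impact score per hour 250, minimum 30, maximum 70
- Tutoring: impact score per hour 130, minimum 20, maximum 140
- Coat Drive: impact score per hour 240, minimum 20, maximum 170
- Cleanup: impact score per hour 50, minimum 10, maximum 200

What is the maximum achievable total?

177800

Meeting every minimum uses 0+20+20+10+30+20+20+10 = 130 person-hours, leaving 710.
Order the events by impact score per hour: Tree Plant 290 > Meals 250 > Coat Drive 240 > Park Build 220 > Blood Drive 180 > Tutoring 130 > Food Bank 90 > Cleanup 50.
Tree Plant takes 190 more to reach its cap of 190 → 520 left.
Give Meals 40 more to hit its cap of 70 → 480 left.
Coat Drive takes 150 more to reach its cap of 170 → 330 left.
Park Build: +110 to 130 (cap) → 220 left.
Give Blood Drive 50 more to hit its cap of 60 → 170 left.
Give Tutoring 120 more to hit its cap of 140 → 50 left.
Only 50 left; Food Bank takes them to reach 70.
Total = 290×190 + 220×130 + 90×70 + 180×60 + 250×70 + 130×140 + 240×170 + 50×10 = 177800.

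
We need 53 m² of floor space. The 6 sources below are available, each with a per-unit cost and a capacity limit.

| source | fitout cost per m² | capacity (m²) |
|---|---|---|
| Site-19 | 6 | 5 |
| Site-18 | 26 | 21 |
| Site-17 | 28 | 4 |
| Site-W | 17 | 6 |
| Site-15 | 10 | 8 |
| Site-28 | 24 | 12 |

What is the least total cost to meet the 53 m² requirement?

1074

Fill from the cheapest source first.
Take 5 from Site-19 at 6 → need 48 more.
Take 8 from Site-15 at 10 → need 40 more.
Site-W at 17: take all 6 m² → 34 still needed.
Take 12 from Site-28 at 24 → need 22 more.
Site-18 at 26: take all 21 m² → 1 still needed.
Site-17 (28): take the remaining 1 → done.
Cost = 5×6 + 8×10 + 6×17 + 12×24 + 21×26 + 1×28 = 1074.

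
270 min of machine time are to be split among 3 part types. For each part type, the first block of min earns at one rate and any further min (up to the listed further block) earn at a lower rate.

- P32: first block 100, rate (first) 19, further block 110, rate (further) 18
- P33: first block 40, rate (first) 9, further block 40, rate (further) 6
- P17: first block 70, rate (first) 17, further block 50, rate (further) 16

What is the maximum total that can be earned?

Order all 6 blocks by rate: P32/first 19 > P32/second 18 > P17/first 17 > P17/second 16 > P33/first 9 > P33/second 6.
P32/first (19): +100 — 170 left.
P32/second (18): +110 — 60 left.
P17/first: +60 of 70 at 17; pool empty.
Total = 19×100 + 18×110 + 17×60 = 4900.

4900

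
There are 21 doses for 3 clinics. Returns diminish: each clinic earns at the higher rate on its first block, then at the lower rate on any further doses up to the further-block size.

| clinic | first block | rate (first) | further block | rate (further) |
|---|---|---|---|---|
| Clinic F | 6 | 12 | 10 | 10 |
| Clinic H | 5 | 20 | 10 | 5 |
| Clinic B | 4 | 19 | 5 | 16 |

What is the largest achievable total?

338

Treat each block as its own option and order by rate: Clinic H/tier1 20 > Clinic B/tier1 19 > Clinic B/tier2 16 > Clinic F/tier1 12 > Clinic F/tier2 10 > Clinic H/tier2 5.
Clinic H/tier1 (20): +5 — 16 left.
Fill Clinic B tier1 block (4 at 19) — 12 left.
Fill Clinic B tier2 block (5 at 16) — 7 left.
Fill Clinic F tier1 block (6 at 12) — 1 left.
Clinic F/tier2: +1 of 10 at 10; pool empty.
Total = 20×5 + 19×4 + 16×5 + 12×6 + 10×1 = 338.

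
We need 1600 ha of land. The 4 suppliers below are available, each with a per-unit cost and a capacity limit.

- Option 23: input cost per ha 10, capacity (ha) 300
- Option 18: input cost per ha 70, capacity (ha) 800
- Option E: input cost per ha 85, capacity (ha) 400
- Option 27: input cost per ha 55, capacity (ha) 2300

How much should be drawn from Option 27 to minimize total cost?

1300

Cheapest first:
Option 23 at 10: take all 300 ha ; 1300 still needed.
Option 27 (55): take the remaining 1300 ; done.
Option 18, Option E: unused.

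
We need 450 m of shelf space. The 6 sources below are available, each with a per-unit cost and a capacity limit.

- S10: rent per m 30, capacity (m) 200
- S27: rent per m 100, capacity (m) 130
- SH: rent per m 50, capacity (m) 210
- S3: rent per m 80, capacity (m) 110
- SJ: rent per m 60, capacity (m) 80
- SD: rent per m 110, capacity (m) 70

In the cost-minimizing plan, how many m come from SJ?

Cheapest first:
S10 at 30: take all 200 m → 250 still needed.
SH at 50: take all 210 m → 40 still needed.
SJ at 60: take 40 of its 80 → requirement met.
S3, S27, SD: unused.

40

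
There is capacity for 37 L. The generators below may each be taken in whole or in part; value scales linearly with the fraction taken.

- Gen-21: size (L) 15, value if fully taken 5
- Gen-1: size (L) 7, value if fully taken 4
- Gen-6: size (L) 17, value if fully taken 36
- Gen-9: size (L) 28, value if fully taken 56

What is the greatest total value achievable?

76

Sort by value density: Gen-6 36/17≈2.12, Gen-9 56/28≈2, Gen-1 4/7≈0.571, Gen-21 5/15≈0.333.
All 17 L of Gen-6 fit (value 36) — 20 remain.
Fill the last 20 L with part of Gen-9: 20/28 of it earns 40.
Total value = 76.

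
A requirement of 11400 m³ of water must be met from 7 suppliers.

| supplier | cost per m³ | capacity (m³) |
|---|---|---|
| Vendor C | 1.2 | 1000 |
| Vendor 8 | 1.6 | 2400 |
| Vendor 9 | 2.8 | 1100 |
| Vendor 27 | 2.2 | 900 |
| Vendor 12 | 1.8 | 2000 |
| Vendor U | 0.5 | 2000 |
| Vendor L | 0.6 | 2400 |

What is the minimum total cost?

Cheapest first:
Vendor U at 0.5: take all 2000 m³ — 9400 still needed.
Vendor L (0.6): use full 2400 — 7000 m³ to go.
Vendor C at 1.2: take all 1000 m³ — 6000 still needed.
Vendor 8 at 1.6: take all 2400 m³ — 3600 still needed.
Vendor 12 at 1.8: take all 2000 m³ — 1600 still needed.
Vendor 27 at 2.2: take all 900 m³ — 700 still needed.
Vendor 9 (2.8): take the remaining 700 — done.
Cost = 2000×0.5 + 2400×0.6 + 1000×1.2 + 2400×1.6 + 2000×1.8 + 900×2.2 + 700×2.8 = 15020.

15020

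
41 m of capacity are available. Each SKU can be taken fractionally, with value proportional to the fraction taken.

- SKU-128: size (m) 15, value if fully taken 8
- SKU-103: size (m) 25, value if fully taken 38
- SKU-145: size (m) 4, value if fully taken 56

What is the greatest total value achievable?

Rank by value-to-size ratio: SKU-145 56/4≈14, SKU-103 38/25≈1.52, SKU-128 8/15≈0.533.
Take all of SKU-145 (4 m, value 56) ; 37 m left.
All 25 m of SKU-103 fit (value 38) ; 12 remain.
12 m left: a 12/15 share of SKU-128 gives 8×12/15 = 6.4.
Total value = 100.4.

100.4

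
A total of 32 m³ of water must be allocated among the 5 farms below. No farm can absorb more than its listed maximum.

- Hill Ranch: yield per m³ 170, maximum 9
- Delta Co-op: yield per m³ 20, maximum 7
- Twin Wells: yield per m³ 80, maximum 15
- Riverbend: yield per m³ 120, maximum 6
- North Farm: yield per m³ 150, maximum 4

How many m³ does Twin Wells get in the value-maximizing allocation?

Rank by yield per m³: Hill Ranch 170 > North Farm 150 > Riverbend 120 > Twin Wells 80 > Delta Co-op 20.
Hill Ranch takes 9 to reach its cap of 9 → 23 left.
North Farm takes 4 to reach its cap of 4 → 19 left.
Riverbend: +6 to 6 (cap) → 13 left.
Only 13 left; Twin Wells takes them to reach 13.

13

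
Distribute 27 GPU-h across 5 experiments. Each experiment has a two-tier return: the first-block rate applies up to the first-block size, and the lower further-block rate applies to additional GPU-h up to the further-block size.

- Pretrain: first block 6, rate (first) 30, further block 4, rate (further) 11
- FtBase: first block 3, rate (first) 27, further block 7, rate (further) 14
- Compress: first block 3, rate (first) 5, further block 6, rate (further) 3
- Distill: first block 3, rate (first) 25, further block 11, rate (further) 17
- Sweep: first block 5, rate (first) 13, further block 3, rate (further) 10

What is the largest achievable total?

Order all 10 blocks by rate: Pretrain/first 30 > FtBase/first 27 > Distill/first 25 > Distill/second 17 > FtBase/second 14 > Sweep/first 13 > Pretrain/second 11 > Sweep/second 10 > Compress/first 5 > Compress/second 3.
Fill Pretrain first block (6 at 30) ; 21 left.
FtBase/first (27): +3 ; 18 left.
Fill Distill first block (3 at 25) ; 15 left.
Distill second at 17: fill all 11 ; 4 left.
FtBase/second: +4 of 7 at 14; pool empty.
Total = 30×6 + 27×3 + 25×3 + 17×11 + 14×4 = 579.

579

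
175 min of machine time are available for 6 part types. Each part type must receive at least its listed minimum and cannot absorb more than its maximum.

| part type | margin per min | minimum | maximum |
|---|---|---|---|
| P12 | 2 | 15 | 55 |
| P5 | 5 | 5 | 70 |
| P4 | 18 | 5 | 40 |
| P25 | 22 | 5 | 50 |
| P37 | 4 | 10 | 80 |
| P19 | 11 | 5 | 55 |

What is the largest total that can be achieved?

Meeting every minimum uses 15+5+5+5+10+5 = 45 min, leaving 130.
Rank by margin per min: P25 22 > P4 18 > P19 11 > P5 5 > P37 4 > P12 2.
P25 takes 45 more to reach its cap of 50 → 85 left.
P4 takes 35 more to reach its cap of 40 → 50 left.
Give P19 50 more to hit its cap of 55 → 0 left.
Total = 2×15 + 5×5 + 18×40 + 22×50 + 4×10 + 11×55 = 2520.

2520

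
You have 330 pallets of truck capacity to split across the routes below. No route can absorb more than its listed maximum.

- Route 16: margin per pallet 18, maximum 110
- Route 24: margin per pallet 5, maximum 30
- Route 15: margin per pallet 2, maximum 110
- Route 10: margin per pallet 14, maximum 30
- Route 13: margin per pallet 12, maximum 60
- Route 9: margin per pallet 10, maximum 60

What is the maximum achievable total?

3950

Order the routes by margin per pallet: Route 16 18 > Route 10 14 > Route 13 12 > Route 9 10 > Route 24 5 > Route 15 2.
Give Route 16 110 to hit its cap of 110 — 220 left.
Route 10: +30 to 30 (cap) — 190 left.
Route 13 takes 60 to reach its cap of 60 — 130 left.
Give Route 9 60 to hit its cap of 60 — 70 left.
Route 24: +30 to 30 (cap) — 40 left.
Route 15 has room for 110 but only 40 remain, so it gets 40.
Total = 18×110 + 5×30 + 2×40 + 14×30 + 12×60 + 10×60 = 3950.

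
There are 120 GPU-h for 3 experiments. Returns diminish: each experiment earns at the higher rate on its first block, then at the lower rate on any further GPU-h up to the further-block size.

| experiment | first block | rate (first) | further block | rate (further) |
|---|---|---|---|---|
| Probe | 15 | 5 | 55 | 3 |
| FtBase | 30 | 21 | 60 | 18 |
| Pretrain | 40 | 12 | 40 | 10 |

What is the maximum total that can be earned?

Rank every tier by rate: FtBase/first 21 > FtBase/second 18 > Pretrain/first 12 > Pretrain/second 10 > Probe/first 5 > Probe/second 3.
FtBase first at 21: fill all 30 → 90 left.
Fill FtBase second block (60 at 18) → 30 left.
30 remain; put them into Pretrain first at 12.
Total = 21×30 + 18×60 + 12×30 = 2070.

2070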